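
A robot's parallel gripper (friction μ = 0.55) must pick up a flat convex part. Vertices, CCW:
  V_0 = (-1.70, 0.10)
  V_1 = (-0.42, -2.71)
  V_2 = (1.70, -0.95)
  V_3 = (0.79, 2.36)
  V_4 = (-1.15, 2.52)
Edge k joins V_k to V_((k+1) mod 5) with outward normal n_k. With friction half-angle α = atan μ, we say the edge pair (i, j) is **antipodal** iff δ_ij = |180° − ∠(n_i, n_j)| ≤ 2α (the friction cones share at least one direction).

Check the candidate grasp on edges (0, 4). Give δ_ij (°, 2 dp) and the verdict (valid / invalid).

α = atan 0.55 = 28.81°;  2α = 57.62°
edge 0: e_0 = (+1.28, -2.81);  n_0 = (-0.9100, -0.4145)
edge 4: e_4 = (-0.55, -2.42);  n_4 = (-0.9751, +0.2216)
∠(n_0, n_4) = 37.29°
δ = |180° − 37.29°| = 142.71°
142.71° > 2α = 57.62°  →  invalid

δ = 142.71°, invalid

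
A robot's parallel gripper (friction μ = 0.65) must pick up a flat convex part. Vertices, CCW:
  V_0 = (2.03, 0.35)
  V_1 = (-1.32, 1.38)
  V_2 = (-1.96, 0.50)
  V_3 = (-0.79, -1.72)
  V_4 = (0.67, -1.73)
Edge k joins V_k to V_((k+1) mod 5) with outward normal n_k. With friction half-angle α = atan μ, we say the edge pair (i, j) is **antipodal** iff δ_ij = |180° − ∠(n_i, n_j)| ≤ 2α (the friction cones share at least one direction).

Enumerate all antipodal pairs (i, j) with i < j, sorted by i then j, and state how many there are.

α = atan 0.65 = 33.02°;  2α = 66.05°
n_0 = (+0.2939, +0.9558)
n_1 = (-0.8087, +0.5882)
n_2 = (-0.8847, -0.4662)
n_3 = (-0.0068, -1.0000)
n_4 = (+0.8370, -0.5472)
  (0,1): δ = 108.94°  ·
  (0,2): δ = 45.12°  ✓
  (0,3): δ = 16.70°  ✓
  (0,4): δ = 73.91°  ·
  (1,2): δ = 116.18°  ·
  (1,3): δ = 54.37°  ✓
  (1,4): δ = 2.85°  ✓
  (2,3): δ = 118.18°  ·
  (2,4): δ = 60.97°  ✓
  (3,4): δ = 122.79°  ·
antipodal pairs: 5

count = 5; pairs: (0,2), (0,3), (1,3), (1,4), (2,4)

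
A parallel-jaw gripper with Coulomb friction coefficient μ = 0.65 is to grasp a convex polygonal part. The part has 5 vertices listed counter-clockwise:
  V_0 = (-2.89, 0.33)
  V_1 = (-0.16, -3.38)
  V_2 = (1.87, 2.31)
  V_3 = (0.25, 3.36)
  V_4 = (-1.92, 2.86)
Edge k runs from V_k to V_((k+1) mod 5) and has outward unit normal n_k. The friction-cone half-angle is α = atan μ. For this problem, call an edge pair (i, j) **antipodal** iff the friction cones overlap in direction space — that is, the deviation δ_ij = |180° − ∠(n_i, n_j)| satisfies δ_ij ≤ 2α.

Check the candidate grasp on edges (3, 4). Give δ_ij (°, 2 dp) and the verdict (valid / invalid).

δ = 123.95°, invalid

α = atan 0.65 = 33.02°;  2α = 66.05°
edge 3: e_3 = (-2.17, -0.50);  n_3 = (-0.2245, +0.9745)
edge 4: e_4 = (-0.97, -2.53);  n_4 = (-0.9337, +0.3580)
∠(n_3, n_4) = 56.05°
δ = |180° − 56.05°| = 123.95°
123.95° > 2α = 66.05°  →  invalid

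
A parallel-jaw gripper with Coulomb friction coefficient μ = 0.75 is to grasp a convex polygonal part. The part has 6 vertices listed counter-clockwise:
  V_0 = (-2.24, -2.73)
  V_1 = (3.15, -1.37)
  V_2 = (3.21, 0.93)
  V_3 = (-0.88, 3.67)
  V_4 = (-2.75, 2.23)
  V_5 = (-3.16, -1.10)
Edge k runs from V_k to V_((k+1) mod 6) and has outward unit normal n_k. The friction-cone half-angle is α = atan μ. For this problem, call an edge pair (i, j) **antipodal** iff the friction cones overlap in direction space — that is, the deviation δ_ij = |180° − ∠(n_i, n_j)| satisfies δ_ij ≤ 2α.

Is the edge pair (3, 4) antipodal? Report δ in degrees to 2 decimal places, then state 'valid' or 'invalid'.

α = atan 0.75 = 36.87°;  2α = 73.74°
edge 3: e_3 = (-1.87, -1.44);  n_3 = (-0.6101, +0.7923)
edge 4: e_4 = (-0.41, -3.33);  n_4 = (-0.9925, +0.1222)
∠(n_3, n_4) = 45.38°
δ = |180° − 45.38°| = 134.62°
134.62° > 2α = 73.74°  →  invalid

δ = 134.62°, invalid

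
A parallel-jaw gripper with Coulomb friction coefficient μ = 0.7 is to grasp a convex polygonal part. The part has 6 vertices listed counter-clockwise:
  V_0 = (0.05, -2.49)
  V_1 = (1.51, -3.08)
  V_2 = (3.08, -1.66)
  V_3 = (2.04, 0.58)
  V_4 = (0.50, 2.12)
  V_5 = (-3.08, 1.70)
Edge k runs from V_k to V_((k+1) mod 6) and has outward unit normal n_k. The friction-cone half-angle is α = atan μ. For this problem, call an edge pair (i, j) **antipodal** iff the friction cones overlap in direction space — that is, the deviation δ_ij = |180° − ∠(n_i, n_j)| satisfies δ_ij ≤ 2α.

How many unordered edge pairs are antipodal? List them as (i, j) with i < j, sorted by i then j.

α = atan 0.7 = 34.99°;  2α = 69.98°
n_0 = (-0.3747, -0.9272)
n_1 = (+0.6708, -0.7416)
n_2 = (+0.9070, +0.4211)
n_3 = (+0.7071, +0.7071)
n_4 = (-0.1165, +0.9932)
n_5 = (-0.8011, -0.5985)
  (0,1): δ = 115.87°  ·
  (0,2): δ = 43.09°  ✓
  (0,3): δ = 23.00°  ✓
  (0,4): δ = 28.70°  ✓
  (0,5): δ = 148.76°  ·
  (1,2): δ = 107.22°  ·
  (1,3): δ = 87.13°  ·
  (1,4): δ = 35.44°  ✓
  (1,5): δ = 84.63°  ·
  (2,3): δ = 159.90°  ·
  (2,4): δ = 108.21°  ·
  (2,5): δ = 11.86°  ✓
  (3,4): δ = 128.31°  ·
  (3,5): δ = 8.24°  ✓
  (4,5): δ = 59.93°  ✓
antipodal pairs: 7

count = 7; pairs: (0,2), (0,3), (0,4), (1,4), (2,5), (3,5), (4,5)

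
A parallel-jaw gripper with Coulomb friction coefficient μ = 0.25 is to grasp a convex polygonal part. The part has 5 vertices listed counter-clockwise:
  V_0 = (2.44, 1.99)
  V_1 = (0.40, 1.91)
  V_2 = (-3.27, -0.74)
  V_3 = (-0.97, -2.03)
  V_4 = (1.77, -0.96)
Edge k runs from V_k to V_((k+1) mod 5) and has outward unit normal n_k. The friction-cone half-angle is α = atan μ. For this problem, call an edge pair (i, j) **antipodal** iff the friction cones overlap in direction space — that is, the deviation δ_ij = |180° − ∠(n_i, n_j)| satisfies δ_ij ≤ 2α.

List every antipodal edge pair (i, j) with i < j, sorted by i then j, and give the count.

α = atan 0.25 = 14.04°;  2α = 28.07°
n_0 = (-0.0392, +0.9992)
n_1 = (-0.5854, +0.8107)
n_2 = (-0.4892, -0.8722)
n_3 = (+0.3638, -0.9315)
n_4 = (+0.9752, -0.2215)
  (0,1): δ = 146.41°  ·
  (0,2): δ = 31.53°  ·
  (0,3): δ = 19.09°  ✓
  (0,4): δ = 74.96°  ·
  (1,2): δ = 65.12°  ·
  (1,3): δ = 14.50°  ✓
  (1,4): δ = 41.37°  ·
  (2,3): δ = 129.38°  ·
  (2,4): δ = 73.51°  ·
  (3,4): δ = 124.13°  ·
antipodal pairs: 2

count = 2; pairs: (0,3), (1,3)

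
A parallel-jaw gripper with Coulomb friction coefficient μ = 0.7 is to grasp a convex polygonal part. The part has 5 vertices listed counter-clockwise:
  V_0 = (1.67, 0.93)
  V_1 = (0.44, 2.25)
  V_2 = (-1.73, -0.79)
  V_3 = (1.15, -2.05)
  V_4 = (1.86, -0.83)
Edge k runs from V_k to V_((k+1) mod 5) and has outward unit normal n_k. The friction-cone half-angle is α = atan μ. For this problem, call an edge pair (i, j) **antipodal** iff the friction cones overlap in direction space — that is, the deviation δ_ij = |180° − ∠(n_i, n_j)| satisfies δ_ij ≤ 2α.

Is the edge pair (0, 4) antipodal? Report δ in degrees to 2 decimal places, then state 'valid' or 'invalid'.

α = atan 0.7 = 34.99°;  2α = 69.98°
edge 0: e_0 = (-1.23, +1.32);  n_0 = (+0.7316, +0.6817)
edge 4: e_4 = (-0.19, +1.76);  n_4 = (+0.9942, +0.1073)
∠(n_0, n_4) = 36.82°
δ = |180° − 36.82°| = 143.18°
143.18° > 2α = 69.98°  →  invalid

δ = 143.18°, invalid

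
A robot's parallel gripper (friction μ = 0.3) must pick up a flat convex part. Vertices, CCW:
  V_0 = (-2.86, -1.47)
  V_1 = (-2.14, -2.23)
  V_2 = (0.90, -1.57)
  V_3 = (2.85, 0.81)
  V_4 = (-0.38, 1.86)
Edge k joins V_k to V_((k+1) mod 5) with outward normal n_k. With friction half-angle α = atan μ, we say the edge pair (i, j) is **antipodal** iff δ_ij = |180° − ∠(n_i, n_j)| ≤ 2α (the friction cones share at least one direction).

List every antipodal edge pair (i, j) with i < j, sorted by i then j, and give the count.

count = 3; pairs: (0,3), (1,3), (2,4)

α = atan 0.3 = 16.70°;  2α = 33.40°
n_0 = (-0.7260, -0.6877)
n_1 = (+0.2122, -0.9772)
n_2 = (+0.7735, -0.6338)
n_3 = (+0.3092, +0.9510)
n_4 = (-0.8020, +0.5973)
  (0,1): δ = 121.20°  ·
  (0,2): δ = 82.78°  ·
  (0,3): δ = 28.54°  ✓
  (0,4): δ = 99.87°  ·
  (1,2): δ = 141.58°  ·
  (1,3): δ = 30.26°  ✓
  (1,4): δ = 41.07°  ·
  (2,3): δ = 68.68°  ·
  (2,4): δ = 2.65°  ✓
  (3,4): δ = 108.67°  ·
antipodal pairs: 3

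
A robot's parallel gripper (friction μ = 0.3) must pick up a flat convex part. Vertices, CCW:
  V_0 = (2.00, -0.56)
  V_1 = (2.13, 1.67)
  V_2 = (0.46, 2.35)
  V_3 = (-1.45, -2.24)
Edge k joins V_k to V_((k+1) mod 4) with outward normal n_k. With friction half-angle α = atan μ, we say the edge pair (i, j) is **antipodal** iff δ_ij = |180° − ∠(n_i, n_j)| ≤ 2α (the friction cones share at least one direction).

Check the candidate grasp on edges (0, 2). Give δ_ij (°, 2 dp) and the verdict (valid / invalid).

α = atan 0.3 = 16.70°;  2α = 33.40°
edge 0: e_0 = (+0.13, +2.23);  n_0 = (+0.9983, -0.0582)
edge 2: e_2 = (-1.91, -4.59);  n_2 = (-0.9233, +0.3842)
∠(n_0, n_2) = 160.74°
δ = |180° − 160.74°| = 19.26°
19.26° ≤ 2α = 33.40°  →  valid

δ = 19.26°, valid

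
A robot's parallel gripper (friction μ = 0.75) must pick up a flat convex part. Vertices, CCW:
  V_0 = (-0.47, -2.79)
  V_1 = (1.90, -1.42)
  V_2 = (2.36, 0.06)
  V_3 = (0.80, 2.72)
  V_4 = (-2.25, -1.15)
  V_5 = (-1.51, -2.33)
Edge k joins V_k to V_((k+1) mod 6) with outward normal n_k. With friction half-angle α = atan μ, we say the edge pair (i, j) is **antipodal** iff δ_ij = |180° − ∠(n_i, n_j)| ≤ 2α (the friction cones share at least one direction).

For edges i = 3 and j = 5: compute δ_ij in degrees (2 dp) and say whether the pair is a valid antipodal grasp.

α = atan 0.75 = 36.87°;  2α = 73.74°
edge 3: e_3 = (-3.05, -3.87);  n_3 = (-0.7854, +0.6190)
edge 5: e_5 = (+1.04, -0.46);  n_5 = (-0.4045, -0.9145)
∠(n_3, n_5) = 104.38°
δ = |180° − 104.38°| = 75.62°
75.62° > 2α = 73.74°  →  invalid

δ = 75.62°, invalid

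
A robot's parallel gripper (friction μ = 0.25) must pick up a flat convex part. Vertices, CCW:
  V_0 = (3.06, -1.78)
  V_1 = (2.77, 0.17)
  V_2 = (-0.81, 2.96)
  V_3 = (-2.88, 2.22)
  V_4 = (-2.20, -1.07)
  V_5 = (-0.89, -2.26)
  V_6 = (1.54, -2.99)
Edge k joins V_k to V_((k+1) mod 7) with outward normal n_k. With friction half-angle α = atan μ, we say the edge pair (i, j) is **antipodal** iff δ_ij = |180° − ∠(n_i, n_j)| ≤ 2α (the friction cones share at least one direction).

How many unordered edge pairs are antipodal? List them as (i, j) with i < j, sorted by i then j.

α = atan 0.25 = 14.04°;  2α = 28.07°
n_0 = (+0.9891, +0.1471)
n_1 = (+0.6147, +0.7888)
n_2 = (-0.3366, +0.9416)
n_3 = (-0.9793, -0.2024)
n_4 = (-0.6724, -0.7402)
n_5 = (-0.2877, -0.9577)
n_6 = (+0.6228, -0.7824)
  (0,1): δ = 136.39°  ·
  (0,2): δ = 78.79°  ·
  (0,3): δ = 3.22°  ✓
  (0,4): δ = 39.29°  ·
  (0,5): δ = 64.82°  ·
  (0,6): δ = 120.06°  ·
  (1,2): δ = 122.40°  ·
  (1,3): δ = 40.39°  ·
  (1,4): δ = 4.32°  ✓
  (1,5): δ = 21.21°  ✓
  (1,6): δ = 76.45°  ·
  (2,3): δ = 97.99°  ·
  (2,4): δ = 61.92°  ·
  (2,5): δ = 36.39°  ·
  (2,6): δ = 18.85°  ✓
  (3,4): δ = 143.93°  ·
  (3,5): δ = 118.40°  ·
  (3,6): δ = 63.16°  ·
  (4,5): δ = 154.47°  ·
  (4,6): δ = 99.23°  ·
  (5,6): δ = 124.76°  ·
antipodal pairs: 4

count = 4; pairs: (0,3), (1,4), (1,5), (2,6)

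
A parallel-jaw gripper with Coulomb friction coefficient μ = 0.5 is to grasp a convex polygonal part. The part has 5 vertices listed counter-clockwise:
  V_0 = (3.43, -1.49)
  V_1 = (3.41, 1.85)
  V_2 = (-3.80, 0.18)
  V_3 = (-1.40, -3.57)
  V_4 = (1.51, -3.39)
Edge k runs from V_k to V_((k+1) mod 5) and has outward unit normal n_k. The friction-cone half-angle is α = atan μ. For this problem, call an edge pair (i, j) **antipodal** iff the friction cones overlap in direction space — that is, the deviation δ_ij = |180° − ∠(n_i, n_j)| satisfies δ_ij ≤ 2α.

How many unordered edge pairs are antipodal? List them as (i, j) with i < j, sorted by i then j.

count = 3; pairs: (0,2), (1,3), (1,4)

α = atan 0.5 = 26.57°;  2α = 53.13°
n_0 = (+1.0000, +0.0060)
n_1 = (-0.2256, +0.9742)
n_2 = (-0.8423, -0.5391)
n_3 = (+0.0617, -0.9981)
n_4 = (+0.7034, -0.7108)
  (0,1): δ = 77.30°  ·
  (0,2): δ = 32.28°  ✓
  (0,3): δ = 93.20°  ·
  (0,4): δ = 134.36°  ·
  (1,2): δ = 70.42°  ·
  (1,3): δ = 9.50°  ✓
  (1,4): δ = 31.66°  ✓
  (2,3): δ = 119.08°  ·
  (2,4): δ = 77.92°  ·
  (3,4): δ = 138.84°  ·
antipodal pairs: 3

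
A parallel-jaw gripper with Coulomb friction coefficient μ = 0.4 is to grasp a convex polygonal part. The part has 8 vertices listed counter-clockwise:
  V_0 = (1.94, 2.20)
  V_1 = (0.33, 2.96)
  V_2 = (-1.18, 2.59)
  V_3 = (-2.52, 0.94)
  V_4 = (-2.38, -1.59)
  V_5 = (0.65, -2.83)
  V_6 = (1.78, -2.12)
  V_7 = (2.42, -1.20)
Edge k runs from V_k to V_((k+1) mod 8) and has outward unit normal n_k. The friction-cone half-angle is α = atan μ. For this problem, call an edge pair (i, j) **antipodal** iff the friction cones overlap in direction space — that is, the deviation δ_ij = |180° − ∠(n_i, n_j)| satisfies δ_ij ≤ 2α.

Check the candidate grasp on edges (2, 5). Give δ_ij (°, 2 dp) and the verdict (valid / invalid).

α = atan 0.4 = 21.80°;  2α = 43.60°
edge 2: e_2 = (-1.34, -1.65);  n_2 = (-0.7763, +0.6304)
edge 5: e_5 = (+1.13, +0.71);  n_5 = (+0.5320, -0.8467)
∠(n_2, n_5) = 161.22°
δ = |180° − 161.22°| = 18.78°
18.78° ≤ 2α = 43.60°  →  valid

δ = 18.78°, valid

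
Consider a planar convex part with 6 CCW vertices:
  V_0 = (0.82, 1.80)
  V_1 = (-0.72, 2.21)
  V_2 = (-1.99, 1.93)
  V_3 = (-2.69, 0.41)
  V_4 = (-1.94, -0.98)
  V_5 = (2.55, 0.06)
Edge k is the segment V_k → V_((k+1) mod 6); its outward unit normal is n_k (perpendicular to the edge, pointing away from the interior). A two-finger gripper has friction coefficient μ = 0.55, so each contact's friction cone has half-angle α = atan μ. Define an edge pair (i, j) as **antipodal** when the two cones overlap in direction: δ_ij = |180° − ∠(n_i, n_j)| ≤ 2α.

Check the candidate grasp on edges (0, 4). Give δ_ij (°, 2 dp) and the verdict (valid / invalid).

δ = 27.95°, valid

α = atan 0.55 = 28.81°;  2α = 57.62°
edge 0: e_0 = (-1.54, +0.41);  n_0 = (+0.2573, +0.9663)
edge 4: e_4 = (+4.49, +1.04);  n_4 = (+0.2257, -0.9742)
∠(n_0, n_4) = 152.05°
δ = |180° − 152.05°| = 27.95°
27.95° ≤ 2α = 57.62°  →  valid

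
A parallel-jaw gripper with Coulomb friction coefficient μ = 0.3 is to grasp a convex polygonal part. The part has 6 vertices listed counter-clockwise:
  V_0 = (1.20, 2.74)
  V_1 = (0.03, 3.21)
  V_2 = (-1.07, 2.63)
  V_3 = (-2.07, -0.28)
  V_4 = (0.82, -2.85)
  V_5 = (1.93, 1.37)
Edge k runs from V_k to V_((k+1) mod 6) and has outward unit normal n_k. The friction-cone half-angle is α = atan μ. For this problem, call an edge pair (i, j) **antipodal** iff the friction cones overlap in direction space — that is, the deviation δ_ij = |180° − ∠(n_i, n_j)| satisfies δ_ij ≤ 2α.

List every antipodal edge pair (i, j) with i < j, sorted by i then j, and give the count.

α = atan 0.3 = 16.70°;  2α = 33.40°
n_0 = (+0.3728, +0.9279)
n_1 = (-0.4664, +0.8846)
n_2 = (-0.9457, +0.3250)
n_3 = (-0.6645, -0.7473)
n_4 = (+0.9671, -0.2544)
n_5 = (+0.8825, +0.4703)
  (0,1): δ = 130.31°  ·
  (0,2): δ = 87.08°  ·
  (0,3): δ = 19.76°  ✓
  (0,4): δ = 97.15°  ·
  (0,5): δ = 139.94°  ·
  (1,2): δ = 136.77°  ·
  (1,3): δ = 69.45°  ·
  (1,4): δ = 47.46°  ·
  (1,5): δ = 90.25°  ·
  (2,3): δ = 112.68°  ·
  (2,4): δ = 4.23°  ✓
  (2,5): δ = 47.02°  ·
  (3,4): δ = 63.09°  ·
  (3,5): δ = 20.30°  ✓
  (4,5): δ = 137.21°  ·
antipodal pairs: 3

count = 3; pairs: (0,3), (2,4), (3,5)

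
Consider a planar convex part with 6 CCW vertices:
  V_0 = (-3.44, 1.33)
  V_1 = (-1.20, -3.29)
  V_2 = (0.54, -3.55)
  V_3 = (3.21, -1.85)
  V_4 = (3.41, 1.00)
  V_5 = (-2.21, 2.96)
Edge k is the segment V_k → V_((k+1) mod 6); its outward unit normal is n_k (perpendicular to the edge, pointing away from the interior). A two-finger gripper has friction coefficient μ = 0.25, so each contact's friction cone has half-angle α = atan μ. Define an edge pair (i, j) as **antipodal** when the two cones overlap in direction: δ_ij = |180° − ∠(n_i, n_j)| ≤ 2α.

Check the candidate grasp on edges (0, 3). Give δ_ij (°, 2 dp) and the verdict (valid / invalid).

α = atan 0.25 = 14.04°;  2α = 28.07°
edge 0: e_0 = (+2.24, -4.62);  n_0 = (-0.8998, -0.4363)
edge 3: e_3 = (+0.20, +2.85);  n_3 = (+0.9975, -0.0700)
∠(n_0, n_3) = 150.12°
δ = |180° − 150.12°| = 29.88°
29.88° > 2α = 28.07°  →  invalid

δ = 29.88°, invalid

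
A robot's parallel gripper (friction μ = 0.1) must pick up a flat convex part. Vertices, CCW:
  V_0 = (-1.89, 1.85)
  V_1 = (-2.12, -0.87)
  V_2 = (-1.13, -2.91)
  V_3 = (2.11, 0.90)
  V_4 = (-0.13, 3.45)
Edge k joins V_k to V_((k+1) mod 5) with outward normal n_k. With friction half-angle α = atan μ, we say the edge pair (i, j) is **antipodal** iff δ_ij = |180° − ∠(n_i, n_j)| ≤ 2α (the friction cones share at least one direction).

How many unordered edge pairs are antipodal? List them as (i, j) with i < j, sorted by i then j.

count = 1; pairs: (2,4)

α = atan 0.1 = 5.71°;  2α = 11.42°
n_0 = (-0.9964, +0.0843)
n_1 = (-0.8997, -0.4366)
n_2 = (+0.7618, -0.6478)
n_3 = (+0.7513, +0.6600)
n_4 = (-0.6727, +0.7399)
  (0,1): δ = 149.28°  ·
  (0,2): δ = 35.54°  ·
  (0,3): δ = 46.13°  ·
  (0,4): δ = 137.11°  ·
  (1,2): δ = 66.26°  ·
  (1,3): δ = 15.41°  ·
  (1,4): δ = 106.39°  ·
  (2,3): δ = 98.33°  ·
  (2,4): δ = 7.35°  ✓
  (3,4): δ = 89.02°  ·
antipodal pairs: 1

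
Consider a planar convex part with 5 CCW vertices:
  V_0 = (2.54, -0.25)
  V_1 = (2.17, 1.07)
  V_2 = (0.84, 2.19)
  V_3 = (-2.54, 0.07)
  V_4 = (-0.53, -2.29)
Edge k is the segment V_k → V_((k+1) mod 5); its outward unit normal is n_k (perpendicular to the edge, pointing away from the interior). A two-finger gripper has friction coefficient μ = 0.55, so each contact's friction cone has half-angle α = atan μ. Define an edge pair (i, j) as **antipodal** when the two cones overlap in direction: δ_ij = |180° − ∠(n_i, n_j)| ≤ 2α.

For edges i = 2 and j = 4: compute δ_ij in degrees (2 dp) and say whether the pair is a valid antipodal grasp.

α = atan 0.55 = 28.81°;  2α = 57.62°
edge 2: e_2 = (-3.38, -2.12);  n_2 = (-0.5314, +0.8472)
edge 4: e_4 = (+3.07, +2.04);  n_4 = (+0.5534, -0.8329)
∠(n_2, n_4) = 178.49°
δ = |180° − 178.49°| = 1.51°
1.51° ≤ 2α = 57.62°  →  valid

δ = 1.51°, valid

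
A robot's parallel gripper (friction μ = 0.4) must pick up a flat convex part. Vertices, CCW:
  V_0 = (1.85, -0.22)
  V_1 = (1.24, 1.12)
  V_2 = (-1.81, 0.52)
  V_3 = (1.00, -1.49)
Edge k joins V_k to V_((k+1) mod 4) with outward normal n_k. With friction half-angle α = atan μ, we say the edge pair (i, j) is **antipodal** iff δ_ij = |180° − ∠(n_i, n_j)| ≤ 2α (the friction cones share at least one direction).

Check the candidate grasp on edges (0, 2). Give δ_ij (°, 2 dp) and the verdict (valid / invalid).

δ = 29.95°, valid

α = atan 0.4 = 21.80°;  2α = 43.60°
edge 0: e_0 = (-0.61, +1.34);  n_0 = (+0.9101, +0.4143)
edge 2: e_2 = (+2.81, -2.01);  n_2 = (-0.5818, -0.8133)
∠(n_0, n_2) = 150.05°
δ = |180° − 150.05°| = 29.95°
29.95° ≤ 2α = 43.60°  →  valid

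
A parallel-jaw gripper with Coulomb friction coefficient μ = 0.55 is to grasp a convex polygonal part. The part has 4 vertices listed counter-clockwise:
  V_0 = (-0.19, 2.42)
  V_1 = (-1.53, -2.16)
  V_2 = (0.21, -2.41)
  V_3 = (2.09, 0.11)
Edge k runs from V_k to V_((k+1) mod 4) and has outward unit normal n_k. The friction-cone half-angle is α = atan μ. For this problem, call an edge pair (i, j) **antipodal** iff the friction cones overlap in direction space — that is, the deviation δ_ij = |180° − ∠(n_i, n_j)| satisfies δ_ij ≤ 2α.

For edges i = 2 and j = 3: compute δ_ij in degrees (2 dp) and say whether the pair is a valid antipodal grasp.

δ = 98.65°, invalid

α = atan 0.55 = 28.81°;  2α = 57.62°
edge 2: e_2 = (+1.88, +2.52);  n_2 = (+0.8015, -0.5980)
edge 3: e_3 = (-2.28, +2.31);  n_3 = (+0.7117, +0.7025)
∠(n_2, n_3) = 81.35°
δ = |180° − 81.35°| = 98.65°
98.65° > 2α = 57.62°  →  invalid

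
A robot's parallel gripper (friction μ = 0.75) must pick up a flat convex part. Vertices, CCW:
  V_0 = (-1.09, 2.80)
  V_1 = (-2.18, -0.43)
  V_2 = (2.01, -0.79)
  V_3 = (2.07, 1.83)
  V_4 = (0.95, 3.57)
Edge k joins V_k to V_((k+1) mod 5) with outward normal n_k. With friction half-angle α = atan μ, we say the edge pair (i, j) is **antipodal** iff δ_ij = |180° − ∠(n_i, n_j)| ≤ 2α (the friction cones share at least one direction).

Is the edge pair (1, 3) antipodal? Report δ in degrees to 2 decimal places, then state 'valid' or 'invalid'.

α = atan 0.75 = 36.87°;  2α = 73.74°
edge 1: e_1 = (+4.19, -0.36);  n_1 = (-0.0856, -0.9963)
edge 3: e_3 = (-1.12, +1.74);  n_3 = (+0.8409, +0.5412)
∠(n_1, n_3) = 127.68°
δ = |180° − 127.68°| = 52.32°
52.32° ≤ 2α = 73.74°  →  valid

δ = 52.32°, valid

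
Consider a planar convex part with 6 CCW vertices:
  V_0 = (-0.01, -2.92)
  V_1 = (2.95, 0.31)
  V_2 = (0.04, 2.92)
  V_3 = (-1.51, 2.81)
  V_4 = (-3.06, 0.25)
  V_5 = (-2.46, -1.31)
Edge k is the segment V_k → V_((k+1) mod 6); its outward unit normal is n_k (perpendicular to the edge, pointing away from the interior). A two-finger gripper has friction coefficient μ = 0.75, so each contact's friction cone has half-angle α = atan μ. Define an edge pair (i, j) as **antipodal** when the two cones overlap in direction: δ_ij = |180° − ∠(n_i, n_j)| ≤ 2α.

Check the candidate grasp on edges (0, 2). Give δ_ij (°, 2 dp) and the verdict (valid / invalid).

δ = 43.44°, valid

α = atan 0.75 = 36.87°;  2α = 73.74°
edge 0: e_0 = (+2.96, +3.23);  n_0 = (+0.7372, -0.6756)
edge 2: e_2 = (-1.55, -0.11);  n_2 = (-0.0708, +0.9975)
∠(n_0, n_2) = 136.56°
δ = |180° − 136.56°| = 43.44°
43.44° ≤ 2α = 73.74°  →  valid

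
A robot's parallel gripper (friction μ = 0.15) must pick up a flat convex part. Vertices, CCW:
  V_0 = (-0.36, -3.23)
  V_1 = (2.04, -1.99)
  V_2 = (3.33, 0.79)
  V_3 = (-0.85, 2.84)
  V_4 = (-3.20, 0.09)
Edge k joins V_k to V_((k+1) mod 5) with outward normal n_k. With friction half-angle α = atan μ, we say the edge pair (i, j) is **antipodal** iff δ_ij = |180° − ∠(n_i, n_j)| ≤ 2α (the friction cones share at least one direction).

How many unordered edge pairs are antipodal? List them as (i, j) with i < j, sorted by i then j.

count = 1; pairs: (1,3)

α = atan 0.15 = 8.53°;  2α = 17.06°
n_0 = (+0.4590, -0.8884)
n_1 = (+0.9071, -0.4209)
n_2 = (+0.4403, +0.8978)
n_3 = (-0.7602, +0.6497)
n_4 = (-0.7599, -0.6500)
  (0,1): δ = 142.22°  ·
  (0,2): δ = 53.45°  ·
  (0,3): δ = 22.16°  ·
  (0,4): δ = 103.22°  ·
  (1,2): δ = 91.23°  ·
  (1,3): δ = 15.62°  ✓
  (1,4): δ = 65.44°  ·
  (2,3): δ = 104.39°  ·
  (2,4): δ = 23.33°  ·
  (3,4): δ = 98.94°  ·
antipodal pairs: 1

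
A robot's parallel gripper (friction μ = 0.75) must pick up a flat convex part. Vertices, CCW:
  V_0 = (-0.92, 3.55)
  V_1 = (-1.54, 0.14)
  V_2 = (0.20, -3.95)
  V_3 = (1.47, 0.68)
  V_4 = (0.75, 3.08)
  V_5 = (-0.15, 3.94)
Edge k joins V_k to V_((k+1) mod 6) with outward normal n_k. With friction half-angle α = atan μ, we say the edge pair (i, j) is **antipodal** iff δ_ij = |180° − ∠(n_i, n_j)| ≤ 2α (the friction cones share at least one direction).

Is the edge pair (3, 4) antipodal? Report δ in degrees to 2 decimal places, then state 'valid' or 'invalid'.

α = atan 0.75 = 36.87°;  2α = 73.74°
edge 3: e_3 = (-0.72, +2.40);  n_3 = (+0.9578, +0.2873)
edge 4: e_4 = (-0.90, +0.86);  n_4 = (+0.6909, +0.7230)
∠(n_3, n_4) = 29.60°
δ = |180° − 29.60°| = 150.40°
150.40° > 2α = 73.74°  →  invalid

δ = 150.40°, invalid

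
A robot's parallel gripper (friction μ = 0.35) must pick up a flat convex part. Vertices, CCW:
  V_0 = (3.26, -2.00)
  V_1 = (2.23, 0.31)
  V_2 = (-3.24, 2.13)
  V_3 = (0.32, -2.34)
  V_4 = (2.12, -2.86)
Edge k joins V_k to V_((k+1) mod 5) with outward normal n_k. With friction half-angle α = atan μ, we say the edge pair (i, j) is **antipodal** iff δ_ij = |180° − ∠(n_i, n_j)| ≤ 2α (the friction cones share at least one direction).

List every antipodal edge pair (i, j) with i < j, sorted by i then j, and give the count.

count = 3; pairs: (0,2), (1,2), (1,3)

α = atan 0.35 = 19.29°;  2α = 38.58°
n_0 = (+0.9133, +0.4072)
n_1 = (+0.3157, +0.9489)
n_2 = (-0.7822, -0.6230)
n_3 = (-0.2775, -0.9607)
n_4 = (+0.6022, -0.7983)
  (0,1): δ = 132.44°  ·
  (0,2): δ = 14.50°  ✓
  (0,3): δ = 49.86°  ·
  (0,4): δ = 103.00°  ·
  (1,2): δ = 33.06°  ✓
  (1,3): δ = 2.29°  ✓
  (1,4): δ = 55.43°  ·
  (2,3): δ = 144.65°  ·
  (2,4): δ = 91.50°  ·
  (3,4): δ = 126.86°  ·
antipodal pairs: 3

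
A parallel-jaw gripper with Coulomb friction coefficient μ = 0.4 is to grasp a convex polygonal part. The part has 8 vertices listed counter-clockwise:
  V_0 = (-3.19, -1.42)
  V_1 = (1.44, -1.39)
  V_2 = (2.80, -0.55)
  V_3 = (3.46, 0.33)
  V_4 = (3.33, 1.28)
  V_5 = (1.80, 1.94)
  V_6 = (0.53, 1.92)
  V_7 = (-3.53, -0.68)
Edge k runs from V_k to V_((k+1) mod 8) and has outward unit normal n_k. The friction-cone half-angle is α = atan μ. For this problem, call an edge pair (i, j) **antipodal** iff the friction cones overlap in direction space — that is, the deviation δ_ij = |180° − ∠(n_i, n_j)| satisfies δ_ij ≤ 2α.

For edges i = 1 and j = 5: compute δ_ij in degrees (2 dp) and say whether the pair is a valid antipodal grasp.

δ = 30.80°, valid

α = atan 0.4 = 21.80°;  2α = 43.60°
edge 1: e_1 = (+1.36, +0.84);  n_1 = (+0.5255, -0.8508)
edge 5: e_5 = (-1.27, -0.02);  n_5 = (-0.0157, +0.9999)
∠(n_1, n_5) = 149.20°
δ = |180° − 149.20°| = 30.80°
30.80° ≤ 2α = 43.60°  →  valid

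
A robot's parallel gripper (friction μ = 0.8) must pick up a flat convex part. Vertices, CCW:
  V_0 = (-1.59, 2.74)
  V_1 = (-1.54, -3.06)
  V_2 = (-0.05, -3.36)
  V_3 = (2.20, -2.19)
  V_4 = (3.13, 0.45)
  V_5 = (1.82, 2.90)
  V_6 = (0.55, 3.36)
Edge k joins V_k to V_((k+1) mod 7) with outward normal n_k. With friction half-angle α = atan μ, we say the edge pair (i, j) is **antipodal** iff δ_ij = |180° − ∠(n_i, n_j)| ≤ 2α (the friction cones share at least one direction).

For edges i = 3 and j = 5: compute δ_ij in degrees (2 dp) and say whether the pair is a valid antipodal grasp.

δ = 90.50°, invalid

α = atan 0.8 = 38.66°;  2α = 77.32°
edge 3: e_3 = (+0.93, +2.64);  n_3 = (+0.9432, -0.3323)
edge 5: e_5 = (-1.27, +0.46);  n_5 = (+0.3406, +0.9402)
∠(n_3, n_5) = 89.50°
δ = |180° − 89.50°| = 90.50°
90.50° > 2α = 77.32°  →  invalid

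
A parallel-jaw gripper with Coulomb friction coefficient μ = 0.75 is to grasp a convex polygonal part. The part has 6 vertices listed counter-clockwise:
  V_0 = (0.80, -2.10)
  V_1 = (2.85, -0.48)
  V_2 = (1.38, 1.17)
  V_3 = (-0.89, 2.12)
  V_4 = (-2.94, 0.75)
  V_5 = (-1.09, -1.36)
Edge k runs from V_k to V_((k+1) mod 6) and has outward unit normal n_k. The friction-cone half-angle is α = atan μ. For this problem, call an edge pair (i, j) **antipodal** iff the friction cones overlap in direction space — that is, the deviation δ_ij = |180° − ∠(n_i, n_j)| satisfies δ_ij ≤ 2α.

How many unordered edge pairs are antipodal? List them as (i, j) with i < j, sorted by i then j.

count = 7; pairs: (0,2), (0,3), (1,4), (1,5), (2,4), (2,5), (3,5)

α = atan 0.75 = 36.87°;  2α = 73.74°
n_0 = (+0.6200, -0.7846)
n_1 = (+0.7467, +0.6652)
n_2 = (+0.3861, +0.9225)
n_3 = (-0.5556, +0.8314)
n_4 = (-0.7519, -0.6593)
n_5 = (-0.3646, -0.9312)
  (0,1): δ = 86.62°  ·
  (0,2): δ = 61.03°  ✓
  (0,3): δ = 4.56°  ✓
  (0,4): δ = 92.93°  ·
  (0,5): δ = 120.30°  ·
  (1,2): δ = 154.41°  ·
  (1,3): δ = 97.94°  ·
  (1,4): δ = 0.45°  ✓
  (1,5): δ = 26.92°  ✓
  (2,3): δ = 123.54°  ·
  (2,4): δ = 26.05°  ✓
  (2,5): δ = 1.33°  ✓
  (3,4): δ = 82.51°  ·
  (3,5): δ = 55.14°  ✓
  (4,5): δ = 152.63°  ·
antipodal pairs: 7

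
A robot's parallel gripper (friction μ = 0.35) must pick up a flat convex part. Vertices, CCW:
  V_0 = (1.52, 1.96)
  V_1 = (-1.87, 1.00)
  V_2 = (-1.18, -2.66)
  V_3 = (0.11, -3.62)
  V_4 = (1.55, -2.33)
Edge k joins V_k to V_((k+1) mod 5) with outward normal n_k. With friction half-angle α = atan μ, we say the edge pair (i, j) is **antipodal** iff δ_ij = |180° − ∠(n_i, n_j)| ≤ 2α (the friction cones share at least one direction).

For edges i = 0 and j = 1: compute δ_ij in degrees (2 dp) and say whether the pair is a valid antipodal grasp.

δ = 95.14°, invalid

α = atan 0.35 = 19.29°;  2α = 38.58°
edge 0: e_0 = (-3.39, -0.96);  n_0 = (-0.2725, +0.9622)
edge 1: e_1 = (+0.69, -3.66);  n_1 = (-0.9827, -0.1853)
∠(n_0, n_1) = 84.86°
δ = |180° − 84.86°| = 95.14°
95.14° > 2α = 38.58°  →  invalid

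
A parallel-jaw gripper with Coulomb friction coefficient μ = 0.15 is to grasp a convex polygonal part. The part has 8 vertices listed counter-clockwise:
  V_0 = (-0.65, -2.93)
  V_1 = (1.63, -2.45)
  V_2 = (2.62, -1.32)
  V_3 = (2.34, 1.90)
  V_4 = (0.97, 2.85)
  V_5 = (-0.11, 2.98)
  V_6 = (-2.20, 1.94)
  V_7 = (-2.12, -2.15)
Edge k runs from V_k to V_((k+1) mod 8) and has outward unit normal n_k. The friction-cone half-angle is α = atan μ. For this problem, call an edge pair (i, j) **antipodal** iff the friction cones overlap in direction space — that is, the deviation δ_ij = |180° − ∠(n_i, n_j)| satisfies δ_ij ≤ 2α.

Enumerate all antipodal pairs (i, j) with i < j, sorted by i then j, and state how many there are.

α = atan 0.15 = 8.53°;  2α = 17.06°
n_0 = (+0.2060, -0.9785)
n_1 = (+0.7522, -0.6590)
n_2 = (+0.9962, +0.0866)
n_3 = (+0.5698, +0.8218)
n_4 = (+0.1195, +0.9928)
n_5 = (-0.4455, +0.8953)
n_6 = (-0.9998, -0.0196)
n_7 = (-0.4687, -0.8833)
  (0,1): δ = 143.11°  ·
  (0,2): δ = 96.92°  ·
  (0,3): δ = 46.63°  ·
  (0,4): δ = 18.75°  ·
  (0,5): δ = 14.57°  ✓
  (0,6): δ = 79.23°  ·
  (0,7): δ = 140.16°  ·
  (1,2): δ = 133.81°  ·
  (1,3): δ = 83.52°  ·
  (1,4): δ = 55.64°  ·
  (1,5): δ = 22.32°  ·
  (1,6): δ = 42.34°  ·
  (1,7): δ = 103.27°  ·
  (2,3): δ = 129.71°  ·
  (2,4): δ = 101.83°  ·
  (2,5): δ = 68.51°  ·
  (2,6): δ = 3.85°  ✓
  (2,7): δ = 57.08°  ·
  (3,4): δ = 152.13°  ·
  (3,5): δ = 118.81°  ·
  (3,6): δ = 54.14°  ·
  (3,7): δ = 6.79°  ✓
  (4,5): δ = 146.68°  ·
  (4,6): δ = 82.02°  ·
  (4,7): δ = 21.09°  ·
  (5,6): δ = 115.33°  ·
  (5,7): δ = 54.41°  ·
  (6,7): δ = 119.07°  ·
antipodal pairs: 3

count = 3; pairs: (0,5), (2,6), (3,7)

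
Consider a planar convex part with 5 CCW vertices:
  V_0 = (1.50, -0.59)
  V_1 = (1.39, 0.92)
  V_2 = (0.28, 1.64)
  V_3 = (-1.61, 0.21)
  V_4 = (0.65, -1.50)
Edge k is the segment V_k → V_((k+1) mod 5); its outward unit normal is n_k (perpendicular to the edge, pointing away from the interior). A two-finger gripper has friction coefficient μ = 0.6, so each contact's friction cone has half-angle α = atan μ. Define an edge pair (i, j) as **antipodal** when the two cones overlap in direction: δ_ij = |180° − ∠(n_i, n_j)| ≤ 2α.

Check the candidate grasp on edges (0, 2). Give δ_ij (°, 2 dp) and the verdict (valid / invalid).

α = atan 0.6 = 30.96°;  2α = 61.93°
edge 0: e_0 = (-0.11, +1.51);  n_0 = (+0.9974, +0.0727)
edge 2: e_2 = (-1.89, -1.43);  n_2 = (-0.6034, +0.7975)
∠(n_0, n_2) = 122.95°
δ = |180° − 122.95°| = 57.05°
57.05° ≤ 2α = 61.93°  →  valid

δ = 57.05°, valid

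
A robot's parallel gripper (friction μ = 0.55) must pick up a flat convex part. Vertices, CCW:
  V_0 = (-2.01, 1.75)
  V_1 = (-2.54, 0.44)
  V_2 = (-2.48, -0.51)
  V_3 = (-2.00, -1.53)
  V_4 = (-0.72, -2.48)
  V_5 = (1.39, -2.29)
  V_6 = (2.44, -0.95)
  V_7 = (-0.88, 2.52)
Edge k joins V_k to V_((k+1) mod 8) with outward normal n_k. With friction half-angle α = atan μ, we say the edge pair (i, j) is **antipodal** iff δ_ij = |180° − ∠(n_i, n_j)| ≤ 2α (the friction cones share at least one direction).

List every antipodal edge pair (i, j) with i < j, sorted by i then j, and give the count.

count = 8; pairs: (0,5), (1,5), (1,6), (2,6), (3,6), (4,6), (4,7), (5,7)

α = atan 0.55 = 28.81°;  2α = 57.62°
n_0 = (-0.9270, +0.3750)
n_1 = (-0.9980, -0.0630)
n_2 = (-0.9048, -0.4258)
n_3 = (-0.5960, -0.8030)
n_4 = (+0.0897, -0.9960)
n_5 = (+0.7871, -0.6168)
n_6 = (+0.7226, +0.6913)
n_7 = (-0.5631, +0.8264)
  (0,1): δ = 154.36°  ·
  (0,2): δ = 132.77°  ·
  (0,3): δ = 104.56°  ·
  (0,4): δ = 62.83°  ·
  (0,5): δ = 16.05°  ✓
  (0,6): δ = 65.76°  ·
  (0,7): δ = 146.30°  ·
  (1,2): δ = 158.41°  ·
  (1,3): δ = 130.20°  ·
  (1,4): δ = 88.47°  ·
  (1,5): δ = 41.70°  ✓
  (1,6): δ = 40.12°  ✓
  (1,7): δ = 120.66°  ·
  (2,3): δ = 151.78°  ·
  (2,4): δ = 110.06°  ·
  (2,5): δ = 63.28°  ·
  (2,6): δ = 18.53°  ✓
  (2,7): δ = 99.07°  ·
  (3,4): δ = 138.27°  ·
  (3,5): δ = 91.50°  ·
  (3,6): δ = 9.68°  ✓
  (3,7): δ = 70.85°  ·
  (4,5): δ = 133.23°  ·
  (4,6): δ = 51.41°  ✓
  (4,7): δ = 29.13°  ✓
  (5,6): δ = 98.18°  ·
  (5,7): δ = 17.65°  ✓
  (6,7): δ = 99.46°  ·
antipodal pairs: 8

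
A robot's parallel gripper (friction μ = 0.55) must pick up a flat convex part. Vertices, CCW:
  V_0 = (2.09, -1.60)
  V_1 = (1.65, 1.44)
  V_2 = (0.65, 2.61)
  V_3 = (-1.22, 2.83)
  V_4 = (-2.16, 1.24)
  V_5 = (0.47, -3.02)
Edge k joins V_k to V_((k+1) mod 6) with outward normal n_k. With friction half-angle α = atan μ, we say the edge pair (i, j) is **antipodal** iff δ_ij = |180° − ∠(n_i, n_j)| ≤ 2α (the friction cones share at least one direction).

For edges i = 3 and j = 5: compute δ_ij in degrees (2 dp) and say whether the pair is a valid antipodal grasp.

δ = 18.17°, valid

α = atan 0.55 = 28.81°;  2α = 57.62°
edge 3: e_3 = (-0.94, -1.59);  n_3 = (-0.8608, +0.5089)
edge 5: e_5 = (+1.62, +1.42);  n_5 = (+0.6592, -0.7520)
∠(n_3, n_5) = 161.83°
δ = |180° − 161.83°| = 18.17°
18.17° ≤ 2α = 57.62°  →  valid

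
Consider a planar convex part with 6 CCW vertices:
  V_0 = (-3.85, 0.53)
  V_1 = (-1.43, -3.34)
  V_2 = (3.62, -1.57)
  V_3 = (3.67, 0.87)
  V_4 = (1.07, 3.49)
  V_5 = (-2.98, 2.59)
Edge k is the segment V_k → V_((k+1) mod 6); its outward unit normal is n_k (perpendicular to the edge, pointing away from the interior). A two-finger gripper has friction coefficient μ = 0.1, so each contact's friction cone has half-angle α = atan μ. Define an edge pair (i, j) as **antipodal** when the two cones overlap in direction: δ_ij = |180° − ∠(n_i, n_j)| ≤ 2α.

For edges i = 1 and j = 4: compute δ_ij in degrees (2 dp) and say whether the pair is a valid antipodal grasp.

α = atan 0.1 = 5.71°;  2α = 11.42°
edge 1: e_1 = (+5.05, +1.77);  n_1 = (+0.3308, -0.9437)
edge 4: e_4 = (-4.05, -0.90);  n_4 = (-0.2169, +0.9762)
∠(n_1, n_4) = 173.21°
δ = |180° − 173.21°| = 6.79°
6.79° ≤ 2α = 11.42°  →  valid

δ = 6.79°, valid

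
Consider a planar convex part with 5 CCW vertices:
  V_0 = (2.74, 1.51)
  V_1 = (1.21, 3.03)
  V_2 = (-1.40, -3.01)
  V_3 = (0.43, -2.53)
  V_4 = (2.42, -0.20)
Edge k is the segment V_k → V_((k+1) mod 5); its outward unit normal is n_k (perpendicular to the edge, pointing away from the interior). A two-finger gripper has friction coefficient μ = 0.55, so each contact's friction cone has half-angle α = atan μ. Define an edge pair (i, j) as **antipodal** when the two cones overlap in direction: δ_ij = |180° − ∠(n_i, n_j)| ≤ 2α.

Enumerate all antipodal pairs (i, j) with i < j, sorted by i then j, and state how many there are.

α = atan 0.55 = 28.81°;  2α = 57.62°
n_0 = (+0.7048, +0.7094)
n_1 = (-0.9180, +0.3967)
n_2 = (+0.2537, -0.9673)
n_3 = (+0.7604, -0.6494)
n_4 = (+0.9829, -0.1839)
  (0,1): δ = 68.56°  ·
  (0,2): δ = 59.51°  ·
  (0,3): δ = 94.31°  ·
  (0,4): δ = 124.21°  ·
  (1,2): δ = 51.93°  ✓
  (1,3): δ = 17.13°  ✓
  (1,4): δ = 12.77°  ✓
  (2,3): δ = 145.20°  ·
  (2,4): δ = 115.30°  ·
  (3,4): δ = 150.10°  ·
antipodal pairs: 3

count = 3; pairs: (1,2), (1,3), (1,4)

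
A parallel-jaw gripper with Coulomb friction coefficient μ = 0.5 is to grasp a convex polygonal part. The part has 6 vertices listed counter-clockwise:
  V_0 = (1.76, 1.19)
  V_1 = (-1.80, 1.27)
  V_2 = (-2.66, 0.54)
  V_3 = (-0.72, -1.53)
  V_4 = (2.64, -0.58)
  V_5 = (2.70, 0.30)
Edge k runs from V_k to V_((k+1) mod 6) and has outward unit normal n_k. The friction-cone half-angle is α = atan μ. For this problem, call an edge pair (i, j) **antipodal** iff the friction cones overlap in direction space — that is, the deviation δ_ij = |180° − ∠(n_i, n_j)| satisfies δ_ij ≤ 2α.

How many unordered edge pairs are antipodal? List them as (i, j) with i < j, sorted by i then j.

α = atan 0.5 = 26.57°;  2α = 53.13°
n_0 = (+0.0225, +0.9997)
n_1 = (-0.6471, +0.7624)
n_2 = (-0.7296, -0.6838)
n_3 = (+0.2721, -0.9623)
n_4 = (+0.9977, -0.0680)
n_5 = (+0.6875, +0.7262)
  (0,1): δ = 138.39°  ·
  (0,2): δ = 45.57°  ✓
  (0,3): δ = 17.07°  ✓
  (0,4): δ = 87.39°  ·
  (0,5): δ = 137.85°  ·
  (1,2): δ = 87.18°  ·
  (1,3): δ = 24.54°  ✓
  (1,4): δ = 45.77°  ✓
  (1,5): δ = 96.24°  ·
  (2,3): δ = 117.36°  ·
  (2,4): δ = 47.04°  ✓
  (2,5): δ = 3.42°  ✓
  (3,4): δ = 109.69°  ·
  (3,5): δ = 59.22°  ·
  (4,5): δ = 129.53°  ·
antipodal pairs: 6

count = 6; pairs: (0,2), (0,3), (1,3), (1,4), (2,4), (2,5)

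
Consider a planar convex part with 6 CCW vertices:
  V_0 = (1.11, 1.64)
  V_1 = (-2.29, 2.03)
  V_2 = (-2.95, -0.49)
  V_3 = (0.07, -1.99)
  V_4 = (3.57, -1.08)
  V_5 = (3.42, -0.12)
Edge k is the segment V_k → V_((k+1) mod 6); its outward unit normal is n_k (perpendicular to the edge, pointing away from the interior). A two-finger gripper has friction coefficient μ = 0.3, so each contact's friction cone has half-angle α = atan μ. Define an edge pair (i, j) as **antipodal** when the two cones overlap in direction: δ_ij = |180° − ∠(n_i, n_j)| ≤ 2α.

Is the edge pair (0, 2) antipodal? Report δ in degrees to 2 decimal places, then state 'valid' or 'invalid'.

δ = 19.87°, valid

α = atan 0.3 = 16.70°;  2α = 33.40°
edge 0: e_0 = (-3.40, +0.39);  n_0 = (+0.1140, +0.9935)
edge 2: e_2 = (+3.02, -1.50);  n_2 = (-0.4448, -0.8956)
∠(n_0, n_2) = 160.13°
δ = |180° − 160.13°| = 19.87°
19.87° ≤ 2α = 33.40°  →  valid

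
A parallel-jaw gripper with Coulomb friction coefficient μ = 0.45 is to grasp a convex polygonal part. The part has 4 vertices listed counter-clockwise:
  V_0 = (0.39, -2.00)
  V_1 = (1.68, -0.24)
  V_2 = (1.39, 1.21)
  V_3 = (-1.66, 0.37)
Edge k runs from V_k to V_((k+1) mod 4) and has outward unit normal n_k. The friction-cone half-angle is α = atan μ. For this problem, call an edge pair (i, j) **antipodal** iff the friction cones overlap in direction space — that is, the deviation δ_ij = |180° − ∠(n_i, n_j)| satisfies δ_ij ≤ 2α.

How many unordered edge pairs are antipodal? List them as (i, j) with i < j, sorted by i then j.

count = 2; pairs: (0,2), (1,3)

α = atan 0.45 = 24.23°;  2α = 48.46°
n_0 = (+0.8066, -0.5912)
n_1 = (+0.9806, +0.1961)
n_2 = (-0.2655, +0.9641)
n_3 = (-0.7563, -0.6542)
  (0,1): δ = 132.45°  ·
  (0,2): δ = 38.36°  ✓
  (0,3): δ = 77.10°  ·
  (1,2): δ = 85.91°  ·
  (1,3): δ = 29.55°  ✓
  (2,3): δ = 64.54°  ·
antipodal pairs: 2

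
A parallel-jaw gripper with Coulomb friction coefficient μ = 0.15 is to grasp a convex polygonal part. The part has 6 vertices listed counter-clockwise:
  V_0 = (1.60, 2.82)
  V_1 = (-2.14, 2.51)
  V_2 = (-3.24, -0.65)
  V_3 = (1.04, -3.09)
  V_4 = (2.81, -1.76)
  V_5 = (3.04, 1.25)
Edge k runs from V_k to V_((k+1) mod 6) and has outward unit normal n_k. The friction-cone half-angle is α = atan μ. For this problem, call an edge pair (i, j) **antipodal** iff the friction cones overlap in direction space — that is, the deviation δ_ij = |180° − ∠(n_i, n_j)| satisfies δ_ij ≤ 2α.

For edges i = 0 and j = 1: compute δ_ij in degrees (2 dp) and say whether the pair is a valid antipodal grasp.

α = atan 0.15 = 8.53°;  2α = 17.06°
edge 0: e_0 = (-3.74, -0.31);  n_0 = (-0.0826, +0.9966)
edge 1: e_1 = (-1.10, -3.16);  n_1 = (-0.9444, +0.3288)
∠(n_0, n_1) = 66.07°
δ = |180° − 66.07°| = 113.93°
113.93° > 2α = 17.06°  →  invalid

δ = 113.93°, invalid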